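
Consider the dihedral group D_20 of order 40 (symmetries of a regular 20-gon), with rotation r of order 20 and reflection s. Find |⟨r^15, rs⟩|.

|⟨r^15⟩| = 4 and |⟨rs⟩| = 2, so |H| is a multiple of lcm(4, 2) = 4 and divides |G| = 40.
Closing under the operation: H = {e, r^5, r^10, r^15, rs, r^6s, r^11s, r^16s}, so |H| = 8.

8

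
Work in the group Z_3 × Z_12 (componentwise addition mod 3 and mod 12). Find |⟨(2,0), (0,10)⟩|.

|⟨(2,0)⟩| = 3 and |⟨(0,10)⟩| = 6, so |H| is a multiple of lcm(3, 6) = 6 and divides |G| = 36.
Closing under the operation: H = {(0,0), (0,2), (0,4), (0,6), (0,8), (0,10), (1,0), (1,2), (1,4), (1,6), (1,8), (1,10), (2,0), (2,2), (2,4), (2,6), (2,8), (2,10)}, so |H| = 18.

18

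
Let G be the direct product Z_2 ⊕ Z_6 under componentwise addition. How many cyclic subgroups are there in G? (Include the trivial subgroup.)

8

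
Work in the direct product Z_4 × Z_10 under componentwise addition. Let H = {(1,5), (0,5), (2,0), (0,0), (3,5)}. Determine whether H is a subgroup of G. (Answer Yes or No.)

Closure fails: (0,5) + (1,5) = (1,0) ∉ H. So H is not a subgroup.

No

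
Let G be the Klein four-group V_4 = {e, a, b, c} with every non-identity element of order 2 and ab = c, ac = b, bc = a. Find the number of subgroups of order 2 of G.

|G| = 4 and 2 | 4, so subgroups of order 2 are possible by Lagrange.
The subgroups of order 2 are: {e, a}; {e, b}; {e, c}.
So G has 3 subgroups of order 2.

3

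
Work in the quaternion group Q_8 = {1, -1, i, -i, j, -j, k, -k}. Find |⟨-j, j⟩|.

|⟨-j⟩| = 4 and |⟨j⟩| = 4, so |H| is a multiple of lcm(4, 4) = 4 and divides |G| = 8.
Closing under the operation: H = {1, -1, j, -j}, so |H| = 4.

4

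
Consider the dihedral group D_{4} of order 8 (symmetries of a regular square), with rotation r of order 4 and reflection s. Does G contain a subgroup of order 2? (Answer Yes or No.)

Yes

2 | 8. A subgroup of order 2 is {e, r^2}.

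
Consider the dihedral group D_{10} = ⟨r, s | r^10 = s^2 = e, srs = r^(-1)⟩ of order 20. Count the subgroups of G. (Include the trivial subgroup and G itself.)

22

|G| = 20, so by Lagrange every subgroup order divides 20. Divisors: 1, 2, 4, 5, 10, 20.
Subgroups by order — order 1: 1; order 2: 11; order 4: 5; order 5: 1; order 10: 3; order 20: 1.
Total: 1 + 11 + 5 + 1 + 3 + 1 = 22.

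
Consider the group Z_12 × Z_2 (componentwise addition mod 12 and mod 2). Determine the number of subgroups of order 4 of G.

|G| = 24 and 4 | 24, so subgroups of order 4 are possible by Lagrange.
The subgroups of order 4 are: {(0,0), (0,1), (6,0), (6,1)}; {(0,0), (3,0), (6,0), (9,0)}; {(0,0), (3,1), (6,0), (9,1)}.
So G has 3 subgroups of order 4.

3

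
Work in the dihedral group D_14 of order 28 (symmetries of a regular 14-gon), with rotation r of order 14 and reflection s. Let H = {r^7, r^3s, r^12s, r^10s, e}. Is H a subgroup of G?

|H| = 5 does not divide |G| = 28, so by Lagrange H is not a subgroup.

No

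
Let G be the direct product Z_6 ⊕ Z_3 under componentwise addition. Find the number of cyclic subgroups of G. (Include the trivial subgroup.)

Each element a generates a cyclic subgroup ⟨a⟩; distinct elements may generate the same one (a cyclic group of order d has φ(d) generators).
Cyclic subgroups by order — order 1: 1; order 2: 1; order 3: 4; order 6: 4.
Total: 10.

10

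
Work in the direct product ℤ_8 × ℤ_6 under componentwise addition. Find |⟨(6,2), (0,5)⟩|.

24

|⟨(6,2)⟩| = 12 and |⟨(0,5)⟩| = 6, so |H| is a multiple of lcm(12, 6) = 12 and divides |G| = 48.
Closing under the operation: H = {(0,0), (0,1), (0,2), (0,3), (0,4), (0,5), (2,0), (2,1), (2,2), (2,3), (2,4), (2,5), (4,0), (4,1), (4,2), (4,3), (4,4), (4,5), (6,0), (6,1), (6,2), (6,3), (6,4), (6,5)}, so |H| = 24.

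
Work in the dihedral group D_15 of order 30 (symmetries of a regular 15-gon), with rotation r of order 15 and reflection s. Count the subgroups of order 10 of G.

|G| = 30 and 10 | 30, so subgroups of order 10 are possible by Lagrange.
The subgroups of order 10 are: {e, r^3, r^6, r^9, r^12, rs, r^4s, r^7s, r^10s, r^13s}; {e, r^3, r^6, r^9, r^12, r^2s, r^5s, r^8s, r^11s, r^14s}; {e, r^3, r^6, r^9, r^12, s, r^3s, r^6s, r^9s, r^12s}.
So G has 3 subgroups of order 10.

3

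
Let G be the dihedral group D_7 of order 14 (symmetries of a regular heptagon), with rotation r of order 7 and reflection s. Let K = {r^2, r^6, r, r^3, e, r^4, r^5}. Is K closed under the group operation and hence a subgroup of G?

|K| = 7 divides |G| = 14, consistent with Lagrange.
K contains the identity, every element's inverse is in K, and K is closed under ·: it is a subgroup.
In fact K = ⟨r^4⟩.

Yes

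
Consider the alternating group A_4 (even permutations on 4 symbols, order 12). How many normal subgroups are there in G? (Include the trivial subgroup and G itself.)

3

G has 10 subgroups. Checking conjugation-invariance by order — order 1: 1/1 normal; order 2: 0/3 normal; order 3: 0/4 normal; order 4: 1/1 normal; order 12: 1/1 normal.
Total normal subgroups: 3.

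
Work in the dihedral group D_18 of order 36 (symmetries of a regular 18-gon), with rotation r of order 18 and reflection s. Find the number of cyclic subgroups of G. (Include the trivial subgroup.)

24

Group the elements of G by the cyclic subgroup they generate; each cyclic subgroup of order d accounts for φ(d) elements.
Cyclic subgroups by order — order 1: 1; order 2: 19; order 3: 1; order 6: 1; order 9: 1; order 18: 1.
Total: 24.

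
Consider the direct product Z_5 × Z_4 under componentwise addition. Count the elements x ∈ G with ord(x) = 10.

4

An element (a,b) has order lcm(ord(a), ord(b)); count pairs with lcm equal to 10.
Enumerating gives 4 such elements.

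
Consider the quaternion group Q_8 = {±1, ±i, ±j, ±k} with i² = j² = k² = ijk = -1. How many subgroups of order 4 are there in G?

|G| = 8 and 4 | 8, so subgroups of order 4 are possible by Lagrange.
The subgroups of order 4 are: {1, -1, i, -i}; {1, -1, j, -j}; {1, -1, k, -k}.
So G has 3 subgroups of order 4.

3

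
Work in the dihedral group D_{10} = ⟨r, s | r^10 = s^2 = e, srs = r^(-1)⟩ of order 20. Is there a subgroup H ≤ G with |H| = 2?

2 | 20. A subgroup of order 2 is {e, r^2s}.

Yes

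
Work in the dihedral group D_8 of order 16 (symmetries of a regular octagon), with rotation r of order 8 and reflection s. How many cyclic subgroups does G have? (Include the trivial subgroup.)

12

A cyclic subgroup of order d is generated by each of its φ(d) elements of order d, so the cyclic subgroups of order d number (#elements of order d)/φ(d).
Cyclic subgroups by order — order 1: 1; order 2: 9; order 4: 1; order 8: 1.
Total: 12.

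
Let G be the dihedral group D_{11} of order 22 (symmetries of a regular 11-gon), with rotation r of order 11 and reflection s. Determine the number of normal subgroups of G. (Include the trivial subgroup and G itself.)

3

G has 14 subgroups. Checking conjugation-invariance by order — order 1: 1/1 normal; order 2: 0/11 normal; order 11: 1/1 normal; order 22: 1/1 normal.
Total normal subgroups: 3.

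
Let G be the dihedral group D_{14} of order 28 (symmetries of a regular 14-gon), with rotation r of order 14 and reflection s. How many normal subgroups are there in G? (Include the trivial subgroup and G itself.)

7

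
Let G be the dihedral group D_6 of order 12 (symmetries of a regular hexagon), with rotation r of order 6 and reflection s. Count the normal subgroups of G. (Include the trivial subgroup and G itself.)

7

G has 16 subgroups. Checking conjugation-invariance by order — order 1: 1/1 normal; order 2: 1/7 normal; order 3: 1/1 normal; order 4: 0/3 normal; order 6: 3/3 normal; order 12: 1/1 normal.
Total normal subgroups: 7.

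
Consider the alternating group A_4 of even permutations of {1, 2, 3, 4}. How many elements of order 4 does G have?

No element of G has order 4 (even though 4 | 12).

0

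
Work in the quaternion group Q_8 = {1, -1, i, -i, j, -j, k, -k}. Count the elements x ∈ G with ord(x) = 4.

6

The elements of order 4 are: i, -i, j, -j, k, -k.
That's 6.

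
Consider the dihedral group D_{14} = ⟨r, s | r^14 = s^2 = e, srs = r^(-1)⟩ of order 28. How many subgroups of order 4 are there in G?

|G| = 28 and 4 | 28, so subgroups of order 4 are possible by Lagrange.
The subgroups of order 4 are: {e, r^7, r^3s, r^10s}; {e, r^7, r^4s, r^11s}; {e, r^7, r^5s, r^12s}; {e, r^7, r^6s, r^13s}; … (7 in all).
So G has 7 subgroups of order 4.

7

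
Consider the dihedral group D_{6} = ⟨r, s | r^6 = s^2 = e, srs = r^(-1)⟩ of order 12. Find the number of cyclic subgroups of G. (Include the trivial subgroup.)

10

Each element a generates a cyclic subgroup ⟨a⟩; distinct elements may generate the same one (a cyclic group of order d has φ(d) generators).
Cyclic subgroups by order — order 1: 1; order 2: 7; order 3: 1; order 6: 1.
Total: 10.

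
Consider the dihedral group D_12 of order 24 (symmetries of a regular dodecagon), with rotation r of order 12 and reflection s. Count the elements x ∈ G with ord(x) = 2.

13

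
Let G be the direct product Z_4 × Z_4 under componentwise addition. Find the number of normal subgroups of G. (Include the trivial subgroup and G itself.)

G is abelian, so every subgroup is normal.
G has 15 subgroups in total, hence 15 normal subgroups.

15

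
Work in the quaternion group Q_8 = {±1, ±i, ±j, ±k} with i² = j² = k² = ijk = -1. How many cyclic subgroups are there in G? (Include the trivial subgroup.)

A cyclic subgroup of order d is generated by each of its φ(d) elements of order d, so the cyclic subgroups of order d number (#elements of order d)/φ(d).
Cyclic subgroups by order — order 1: 1; order 2: 1; order 4: 3.
Total: 5.

5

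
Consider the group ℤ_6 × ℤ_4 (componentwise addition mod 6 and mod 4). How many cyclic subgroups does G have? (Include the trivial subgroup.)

A cyclic subgroup of order d is generated by each of its φ(d) elements of order d, so the cyclic subgroups of order d number (#elements of order d)/φ(d).
Cyclic subgroups by order — order 1: 1; order 2: 3; order 3: 1; order 4: 2; order 6: 3; order 12: 2.
Total: 12.

12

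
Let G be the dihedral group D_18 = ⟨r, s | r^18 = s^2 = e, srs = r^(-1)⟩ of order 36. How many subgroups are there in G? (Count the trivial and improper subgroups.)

45

|G| = 36, so by Lagrange every subgroup order divides 36. Divisors: 1, 2, 3, 4, 6, 9, 12, 18, 36.
Subgroups by order — order 1: 1; order 2: 19; order 3: 1; order 4: 9; order 6: 7; order 9: 1; order 12: 3; order 18: 3; order 36: 1.
Total: 1 + 19 + 1 + 9 + 7 + 1 + 3 + 3 + 1 = 45.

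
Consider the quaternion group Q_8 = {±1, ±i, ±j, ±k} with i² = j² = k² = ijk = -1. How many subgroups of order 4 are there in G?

|G| = 8 and 4 | 8, so subgroups of order 4 are possible by Lagrange.
The subgroups of order 4 are: {1, -1, i, -i}; {1, -1, j, -j}; {1, -1, k, -k}.
So G has 3 subgroups of order 4.

3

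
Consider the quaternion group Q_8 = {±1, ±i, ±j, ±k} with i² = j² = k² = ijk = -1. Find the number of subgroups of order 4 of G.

3

|G| = 8 and 4 | 8, so subgroups of order 4 are possible by Lagrange.
The subgroups of order 4 are: {1, -1, i, -i}; {1, -1, j, -j}; {1, -1, k, -k}.
So G has 3 subgroups of order 4.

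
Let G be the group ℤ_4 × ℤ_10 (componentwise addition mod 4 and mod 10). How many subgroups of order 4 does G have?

|G| = 40 and 4 | 40, so subgroups of order 4 are possible by Lagrange.
The subgroups of order 4 are: {(0,0), (0,5), (2,0), (2,5)}; {(0,0), (1,0), (2,0), (3,0)}; {(0,0), (1,5), (2,0), (3,5)}.
So G has 3 subgroups of order 4.

3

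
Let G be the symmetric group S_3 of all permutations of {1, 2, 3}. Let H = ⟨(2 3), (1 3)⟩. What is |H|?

6

|⟨(2 3)⟩| = 2 and |⟨(1 3)⟩| = 2, so |H| is a multiple of lcm(2, 2) = 2 and divides |G| = 6.
Closing {(2 3), (1 3)} under the group operation gives all of G, so |H| = 6.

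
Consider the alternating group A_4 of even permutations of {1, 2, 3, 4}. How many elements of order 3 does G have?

8

The elements of order 3 are: (2 3 4), (2 4 3), (1 2 3), (1 2 4), (1 3 2), (1 3 4), (1 4 2), (1 4 3).
That's 8.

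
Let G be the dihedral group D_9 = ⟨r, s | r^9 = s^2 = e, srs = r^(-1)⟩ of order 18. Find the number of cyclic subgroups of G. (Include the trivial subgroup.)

12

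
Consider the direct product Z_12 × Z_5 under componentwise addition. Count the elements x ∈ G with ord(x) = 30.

An element (a,b) has order lcm(ord(a), ord(b)); count pairs with lcm equal to 30.
Enumerating gives 8 such elements.

8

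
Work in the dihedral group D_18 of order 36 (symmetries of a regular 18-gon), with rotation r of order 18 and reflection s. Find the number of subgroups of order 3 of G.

|G| = 36 and 3 | 36, so subgroups of order 3 are possible by Lagrange.
The subgroups of order 3 are: {e, r^6, r^12}.
So G has 1 subgroup of order 3.

1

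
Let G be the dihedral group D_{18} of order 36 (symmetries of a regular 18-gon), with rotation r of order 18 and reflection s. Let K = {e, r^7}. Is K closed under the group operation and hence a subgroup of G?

r^7 ∈ K but its inverse r^11 ∉ K, so K is not a subgroup.

No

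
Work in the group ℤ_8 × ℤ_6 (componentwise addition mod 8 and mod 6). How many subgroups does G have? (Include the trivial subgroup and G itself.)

|G| = 48, so by Lagrange every subgroup order divides 48. Divisors: 1, 2, 3, 4, 6, 8, 12, 16, 24, 48.
Subgroups by order — order 1: 1; order 2: 3; order 3: 1; order 4: 3; order 6: 3; order 8: 3; order 12: 3; order 16: 1; order 24: 3; order 48: 1.
Total: 1 + 3 + 1 + 3 + 3 + 3 + 3 + 1 + 3 + 1 = 22.

22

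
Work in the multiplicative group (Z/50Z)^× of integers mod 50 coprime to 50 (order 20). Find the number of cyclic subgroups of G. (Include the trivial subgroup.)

Group the elements of G by the cyclic subgroup they generate; each cyclic subgroup of order d accounts for φ(d) elements.
Cyclic subgroups by order — order 1: 1; order 2: 1; order 4: 1; order 5: 1; order 10: 1; order 20: 1.
Total: 6.

6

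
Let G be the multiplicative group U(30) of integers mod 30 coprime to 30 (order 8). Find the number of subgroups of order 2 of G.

|G| = 8 and 2 | 8, so subgroups of order 2 are possible by Lagrange.
The subgroups of order 2 are: {1, 11}; {1, 19}; {1, 29}.
So G has 3 subgroups of order 2.

3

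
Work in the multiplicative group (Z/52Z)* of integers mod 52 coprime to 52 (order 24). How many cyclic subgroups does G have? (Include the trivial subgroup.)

12

Each element a generates a cyclic subgroup ⟨a⟩; distinct elements may generate the same one (a cyclic group of order d has φ(d) generators).
Cyclic subgroups by order — order 1: 1; order 2: 3; order 3: 1; order 4: 2; order 6: 3; order 12: 2.
Total: 12.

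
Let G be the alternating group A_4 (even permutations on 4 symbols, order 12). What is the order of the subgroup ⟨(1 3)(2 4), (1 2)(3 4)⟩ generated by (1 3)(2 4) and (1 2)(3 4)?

4

|⟨(1 3)(2 4)⟩| = 2 and |⟨(1 2)(3 4)⟩| = 2, so |H| is a multiple of lcm(2, 2) = 2 and divides |G| = 12.
Closing under the operation: H = {e, (1 2)(3 4), (1 3)(2 4), (1 4)(2 3)}, so |H| = 4.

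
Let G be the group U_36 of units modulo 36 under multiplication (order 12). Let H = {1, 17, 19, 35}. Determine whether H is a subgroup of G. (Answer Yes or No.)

|H| = 4 divides |G| = 12, consistent with Lagrange.
H contains the identity, every element's inverse is in H, and H is closed under ·: it is a subgroup.

Yes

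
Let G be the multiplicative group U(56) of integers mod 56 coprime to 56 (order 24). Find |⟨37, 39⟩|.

12

|⟨37⟩| = 6 and |⟨39⟩| = 6, so |H| is a multiple of lcm(6, 6) = 6 and divides |G| = 24.
Closing under the operation: H = {1, 9, 11, 15, 23, 25, 29, 37, 39, 43, 51, 53}, so |H| = 12.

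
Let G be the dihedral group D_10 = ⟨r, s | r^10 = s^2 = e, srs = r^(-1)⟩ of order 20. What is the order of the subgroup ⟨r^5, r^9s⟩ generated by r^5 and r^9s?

4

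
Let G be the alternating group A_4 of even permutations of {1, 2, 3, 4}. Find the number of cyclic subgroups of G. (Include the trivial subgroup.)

8

Each element a generates a cyclic subgroup ⟨a⟩; distinct elements may generate the same one (a cyclic group of order d has φ(d) generators).
Cyclic subgroups by order — order 1: 1; order 2: 3; order 3: 4.
Total: 8.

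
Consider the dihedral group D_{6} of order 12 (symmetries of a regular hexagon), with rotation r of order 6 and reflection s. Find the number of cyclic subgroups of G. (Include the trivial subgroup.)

A cyclic subgroup of order d is generated by each of its φ(d) elements of order d, so the cyclic subgroups of order d number (#elements of order d)/φ(d).
Cyclic subgroups by order — order 1: 1; order 2: 7; order 3: 1; order 6: 1.
Total: 10.

10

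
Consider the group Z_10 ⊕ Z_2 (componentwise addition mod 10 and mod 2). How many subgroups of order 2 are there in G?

|G| = 20 and 2 | 20, so subgroups of order 2 are possible by Lagrange.
The subgroups of order 2 are: {(0,0), (0,1)}; {(0,0), (5,0)}; {(0,0), (5,1)}.
So G has 3 subgroups of order 2.

3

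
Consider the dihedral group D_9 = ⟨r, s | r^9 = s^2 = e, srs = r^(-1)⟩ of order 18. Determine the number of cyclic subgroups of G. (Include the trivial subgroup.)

12

Group the elements of G by the cyclic subgroup they generate; each cyclic subgroup of order d accounts for φ(d) elements.
Cyclic subgroups by order — order 1: 1; order 2: 9; order 3: 1; order 9: 1.
Total: 12.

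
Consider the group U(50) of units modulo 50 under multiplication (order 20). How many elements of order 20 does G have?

The elements of order 20 are: 3, 13, 17, 23, 27, 33, 37, 47.
That's 8.

8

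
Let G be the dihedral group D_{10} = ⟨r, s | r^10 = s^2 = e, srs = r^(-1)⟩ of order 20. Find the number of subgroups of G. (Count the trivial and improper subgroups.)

22

|G| = 20, so by Lagrange every subgroup order divides 20. Divisors: 1, 2, 4, 5, 10, 20.
Subgroups by order — order 1: 1; order 2: 11; order 4: 5; order 5: 1; order 10: 3; order 20: 1.
Total: 1 + 11 + 5 + 1 + 3 + 1 = 22.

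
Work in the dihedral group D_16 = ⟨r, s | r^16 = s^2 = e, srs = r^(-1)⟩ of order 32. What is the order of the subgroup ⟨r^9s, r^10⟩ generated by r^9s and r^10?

|⟨r^9s⟩| = 2 and |⟨r^10⟩| = 8, so |H| is a multiple of lcm(2, 8) = 8 and divides |G| = 32.
Closing under the operation: H = {e, r^2, r^4, r^6, r^8, r^10, r^12, r^14, rs, r^3s, r^5s, r^7s, r^9s, r^11s, r^13s, r^15s}, so |H| = 16.

16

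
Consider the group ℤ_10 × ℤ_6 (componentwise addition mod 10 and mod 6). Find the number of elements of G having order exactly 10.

12

An element (a,b) has order lcm(ord(a), ord(b)); count pairs with lcm equal to 10.
Enumerating gives 12 such elements.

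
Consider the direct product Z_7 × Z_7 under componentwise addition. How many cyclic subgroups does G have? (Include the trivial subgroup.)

Group the elements of G by the cyclic subgroup they generate; each cyclic subgroup of order d accounts for φ(d) elements.
Cyclic subgroups by order — order 1: 1; order 7: 8.
Total: 9.

9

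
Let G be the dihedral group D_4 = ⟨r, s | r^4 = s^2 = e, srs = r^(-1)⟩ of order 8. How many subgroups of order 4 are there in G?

|G| = 8 and 4 | 8, so subgroups of order 4 are possible by Lagrange.
The subgroups of order 4 are: {e, r, r^2, r^3}; {e, r^2, s, r^2s}; {e, r^2, rs, r^3s}.
So G has 3 subgroups of order 4.

3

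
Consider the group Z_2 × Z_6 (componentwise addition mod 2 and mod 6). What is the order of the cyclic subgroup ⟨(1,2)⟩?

6

The order of (1,2) in Z_2 × Z_6 is lcm(ord(1) in Z_2, ord(2) in Z_6).
ord(1) = 2 and ord(2) = 3, so |⟨(1,2)⟩| = lcm(2, 3) = 6.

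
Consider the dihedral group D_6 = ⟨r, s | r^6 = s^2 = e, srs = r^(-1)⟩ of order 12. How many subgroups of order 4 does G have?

3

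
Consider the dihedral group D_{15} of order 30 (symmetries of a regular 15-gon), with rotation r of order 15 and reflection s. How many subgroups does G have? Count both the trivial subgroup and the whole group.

|G| = 30, so by Lagrange every subgroup order divides 30. Divisors: 1, 2, 3, 5, 6, 10, 15, 30.
Subgroups by order — order 1: 1; order 2: 15; order 3: 1; order 5: 1; order 6: 5; order 10: 3; order 15: 1; order 30: 1.
Total: 1 + 15 + 1 + 1 + 5 + 3 + 1 + 1 = 28.

28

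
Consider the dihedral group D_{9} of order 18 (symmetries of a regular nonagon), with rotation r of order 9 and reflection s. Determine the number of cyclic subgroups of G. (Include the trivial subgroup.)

12

Group the elements of G by the cyclic subgroup they generate; each cyclic subgroup of order d accounts for φ(d) elements.
Cyclic subgroups by order — order 1: 1; order 2: 9; order 3: 1; order 9: 1.
Total: 12.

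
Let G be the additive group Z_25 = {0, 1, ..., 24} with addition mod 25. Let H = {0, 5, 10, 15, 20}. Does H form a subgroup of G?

|H| = 5 divides |G| = 25, consistent with Lagrange.
H contains the identity, every element's inverse is in H, and H is closed under +: it is a subgroup.
In fact H = ⟨20⟩.

Yes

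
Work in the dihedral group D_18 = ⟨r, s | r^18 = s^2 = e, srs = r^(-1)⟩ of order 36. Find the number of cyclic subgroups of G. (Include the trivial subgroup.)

24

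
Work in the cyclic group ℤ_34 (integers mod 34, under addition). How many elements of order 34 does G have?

16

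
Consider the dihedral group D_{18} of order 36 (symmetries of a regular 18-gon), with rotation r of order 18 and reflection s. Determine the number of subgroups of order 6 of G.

7

|G| = 36 and 6 | 36, so subgroups of order 6 are possible by Lagrange.
The subgroups of order 6 are: {e, r^6, r^12, r^4s, r^10s, r^16s}; {e, r^6, r^12, r^5s, r^11s, r^17s}; {e, r^6, r^12, s, r^6s, r^12s}; {e, r^6, r^12, rs, r^7s, r^13s}; … (7 in all).
So G has 7 subgroups of order 6.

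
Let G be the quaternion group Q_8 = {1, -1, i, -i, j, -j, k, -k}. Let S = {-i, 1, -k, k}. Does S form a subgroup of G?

-i ∈ S but its inverse i ∉ S, so S is not a subgroup.

No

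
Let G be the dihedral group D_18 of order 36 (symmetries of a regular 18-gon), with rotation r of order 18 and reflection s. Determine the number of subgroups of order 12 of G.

|G| = 36 and 12 | 36, so subgroups of order 12 are possible by Lagrange.
The subgroups of order 12 are: {e, r^3, r^6, r^9, r^12, r^15, rs, r^4s, r^7s, r^10s, r^13s, r^16s}; {e, r^3, r^6, r^9, r^12, r^15, r^2s, r^5s, r^8s, r^11s, r^14s, r^17s}; {e, r^3, r^6, r^9, r^12, r^15, s, r^3s, r^6s, r^9s, r^12s, r^15s}.
So G has 3 subgroups of order 12.

3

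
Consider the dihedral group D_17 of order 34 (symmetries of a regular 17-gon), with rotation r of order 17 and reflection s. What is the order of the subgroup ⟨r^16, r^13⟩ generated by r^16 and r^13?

|⟨r^16⟩| = 17 and |⟨r^13⟩| = 17, so |H| is a multiple of lcm(17, 17) = 17 and divides |G| = 34.
Closing under the operation: H = {e, r, r^2, r^3, r^4, r^5, r^6, r^7, r^8, r^9, r^10, r^11, r^12, r^13, r^14, r^15, r^16}, so |H| = 17.

17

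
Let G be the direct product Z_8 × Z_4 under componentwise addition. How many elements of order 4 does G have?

An element (a,b) has order lcm(ord(a), ord(b)); count pairs with lcm equal to 4.
Enumerating gives 12 such elements.

12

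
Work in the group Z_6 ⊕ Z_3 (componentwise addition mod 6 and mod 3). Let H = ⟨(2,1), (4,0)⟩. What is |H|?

|⟨(2,1)⟩| = 3 and |⟨(4,0)⟩| = 3, so |H| is a multiple of lcm(3, 3) = 3 and divides |G| = 18.
Closing under the operation: H = {(0,0), (0,1), (0,2), (2,0), (2,1), (2,2), (4,0), (4,1), (4,2)}, so |H| = 9.

9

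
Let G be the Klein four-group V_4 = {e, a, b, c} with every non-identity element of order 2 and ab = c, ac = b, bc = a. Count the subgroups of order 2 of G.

3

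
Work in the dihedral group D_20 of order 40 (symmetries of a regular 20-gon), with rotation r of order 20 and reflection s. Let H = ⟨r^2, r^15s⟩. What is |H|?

|⟨r^2⟩| = 10 and |⟨r^15s⟩| = 2, so |H| is a multiple of lcm(10, 2) = 10 and divides |G| = 40.
Closing under the operation: H = {e, r^2, r^4, r^6, r^8, r^10, r^12, r^14, r^16, r^18, rs, r^3s, r^5s, r^7s, r^9s, r^11s, r^13s, r^15s, r^17s, r^19s}, so |H| = 20.

20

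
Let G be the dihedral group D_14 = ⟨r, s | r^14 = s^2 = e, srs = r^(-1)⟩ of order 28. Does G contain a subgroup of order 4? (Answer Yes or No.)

Yes

4 | 28. A subgroup of order 4 is {e, r^7, r^3s, r^10s}.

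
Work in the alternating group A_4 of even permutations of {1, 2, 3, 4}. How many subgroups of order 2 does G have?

|G| = 12 and 2 | 12, so subgroups of order 2 are possible by Lagrange.
The subgroups of order 2 are: {e, (1 2)(3 4)}; {e, (1 3)(2 4)}; {e, (1 4)(2 3)}.
So G has 3 subgroups of order 2.

3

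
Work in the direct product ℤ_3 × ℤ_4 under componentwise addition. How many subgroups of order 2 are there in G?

1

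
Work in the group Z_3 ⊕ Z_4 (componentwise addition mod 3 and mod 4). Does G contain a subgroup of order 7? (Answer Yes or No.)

No

7 does not divide |G| = 12, so by Lagrange no subgroup of order 7 exists.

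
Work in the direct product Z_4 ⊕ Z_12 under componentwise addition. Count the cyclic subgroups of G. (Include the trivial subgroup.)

Each element a generates a cyclic subgroup ⟨a⟩; distinct elements may generate the same one (a cyclic group of order d has φ(d) generators).
Cyclic subgroups by order — order 1: 1; order 2: 3; order 3: 1; order 4: 6; order 6: 3; order 12: 6.
Total: 20.

20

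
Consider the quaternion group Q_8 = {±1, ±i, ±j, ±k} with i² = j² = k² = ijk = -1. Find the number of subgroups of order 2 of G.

1

|G| = 8 and 2 | 8, so subgroups of order 2 are possible by Lagrange.
The subgroups of order 2 are: {1, -1}.
So G has 1 subgroup of order 2.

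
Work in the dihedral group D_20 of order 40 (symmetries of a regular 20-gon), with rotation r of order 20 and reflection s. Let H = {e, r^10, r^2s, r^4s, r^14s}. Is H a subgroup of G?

No

Closure fails: r^10 · r^2s = r^12s ∉ H. So H is not a subgroup.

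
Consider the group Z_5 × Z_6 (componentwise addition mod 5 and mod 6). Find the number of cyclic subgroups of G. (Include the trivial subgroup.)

8

A cyclic subgroup of order d is generated by each of its φ(d) elements of order d, so the cyclic subgroups of order d number (#elements of order d)/φ(d).
Cyclic subgroups by order — order 1: 1; order 2: 1; order 3: 1; order 5: 1; order 6: 1; order 10: 1; order 15: 1; order 30: 1.
Total: 8.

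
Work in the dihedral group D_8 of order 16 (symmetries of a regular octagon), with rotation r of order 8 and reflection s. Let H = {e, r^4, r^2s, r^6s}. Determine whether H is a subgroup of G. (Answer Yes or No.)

|H| = 4 divides |G| = 16, consistent with Lagrange.
H contains the identity, every element's inverse is in H, and H is closed under ·: it is a subgroup.

Yes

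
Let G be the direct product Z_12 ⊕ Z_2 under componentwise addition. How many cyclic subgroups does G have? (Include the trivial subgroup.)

12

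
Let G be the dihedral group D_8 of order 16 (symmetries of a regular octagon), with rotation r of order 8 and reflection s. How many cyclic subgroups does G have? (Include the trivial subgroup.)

Each element a generates a cyclic subgroup ⟨a⟩; distinct elements may generate the same one (a cyclic group of order d has φ(d) generators).
Cyclic subgroups by order — order 1: 1; order 2: 9; order 4: 1; order 8: 1.
Total: 12.

12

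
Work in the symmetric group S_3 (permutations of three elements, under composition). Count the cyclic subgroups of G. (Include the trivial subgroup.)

5

Each element a generates a cyclic subgroup ⟨a⟩; distinct elements may generate the same one (a cyclic group of order d has φ(d) generators).
Cyclic subgroups by order — order 1: 1; order 2: 3; order 3: 1.
Total: 5.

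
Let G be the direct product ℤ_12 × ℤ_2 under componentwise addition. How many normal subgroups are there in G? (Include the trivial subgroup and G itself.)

16

G is abelian, so every subgroup is normal.
G has 16 subgroups in total, hence 16 normal subgroups.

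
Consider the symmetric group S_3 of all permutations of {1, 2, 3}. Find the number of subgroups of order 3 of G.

1

|G| = 6 and 3 | 6, so subgroups of order 3 are possible by Lagrange.
The subgroups of order 3 are: {e, (1 2 3), (1 3 2)}.
So G has 1 subgroup of order 3.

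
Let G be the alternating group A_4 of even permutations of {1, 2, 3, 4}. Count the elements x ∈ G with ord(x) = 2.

3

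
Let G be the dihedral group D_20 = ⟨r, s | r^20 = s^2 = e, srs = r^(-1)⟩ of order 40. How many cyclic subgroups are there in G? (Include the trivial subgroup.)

26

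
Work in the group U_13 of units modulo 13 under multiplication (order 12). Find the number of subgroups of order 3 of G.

1

|G| = 12 and 3 | 12, so subgroups of order 3 are possible by Lagrange.
The subgroups of order 3 are: {1, 3, 9}.
So G has 1 subgroup of order 3.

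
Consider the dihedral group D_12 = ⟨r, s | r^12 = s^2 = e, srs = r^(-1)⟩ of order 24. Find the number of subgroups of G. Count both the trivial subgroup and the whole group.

|G| = 24, so by Lagrange every subgroup order divides 24. Divisors: 1, 2, 3, 4, 6, 8, 12, 24.
Subgroups by order — order 1: 1; order 2: 13; order 3: 1; order 4: 7; order 6: 5; order 8: 3; order 12: 3; order 24: 1.
Total: 1 + 13 + 1 + 7 + 5 + 3 + 3 + 1 = 34.

34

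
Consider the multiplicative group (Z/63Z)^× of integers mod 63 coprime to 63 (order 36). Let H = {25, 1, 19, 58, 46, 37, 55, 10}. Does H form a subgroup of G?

|H| = 8 does not divide |G| = 36, so by Lagrange H is not a subgroup.

No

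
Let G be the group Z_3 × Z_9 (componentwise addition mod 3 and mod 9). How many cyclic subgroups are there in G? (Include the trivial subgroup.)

Each element a generates a cyclic subgroup ⟨a⟩; distinct elements may generate the same one (a cyclic group of order d has φ(d) generators).
Cyclic subgroups by order — order 1: 1; order 3: 4; order 9: 3.
Total: 8.

8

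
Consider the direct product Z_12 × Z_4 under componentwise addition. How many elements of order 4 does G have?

An element (a,b) has order lcm(ord(a), ord(b)); count pairs with lcm equal to 4.
Enumerating gives 12 such elements.

12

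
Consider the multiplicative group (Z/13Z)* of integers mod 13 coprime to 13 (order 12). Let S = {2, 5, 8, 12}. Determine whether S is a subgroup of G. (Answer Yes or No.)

The identity 1 ∉ S, so S is not a subgroup.

No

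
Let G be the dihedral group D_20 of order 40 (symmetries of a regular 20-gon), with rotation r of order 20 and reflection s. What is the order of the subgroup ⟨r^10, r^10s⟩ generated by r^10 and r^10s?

4

|⟨r^10⟩| = 2 and |⟨r^10s⟩| = 2, so |H| is a multiple of lcm(2, 2) = 2 and divides |G| = 40.
Closing under the operation: H = {e, r^10, s, r^10s}, so |H| = 4.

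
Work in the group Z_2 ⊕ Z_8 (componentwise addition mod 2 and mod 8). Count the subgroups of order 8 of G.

|G| = 16 and 8 | 16, so subgroups of order 8 are possible by Lagrange.
The subgroups of order 8 are: {(0,0), (0,1), (0,2), (0,3), (0,4), (0,5), (0,6), (0,7)}; {(0,0), (0,2), (0,4), (0,6), (1,0), (1,2), (1,4), (1,6)}; {(0,0), (0,2), (0,4), (0,6), (1,1), (1,3), (1,5), (1,7)}.
So G has 3 subgroups of order 8.

3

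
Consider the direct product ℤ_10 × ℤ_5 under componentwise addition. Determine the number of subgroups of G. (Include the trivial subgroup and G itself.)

16

|G| = 50, so by Lagrange every subgroup order divides 50. Divisors: 1, 2, 5, 10, 25, 50.
Subgroups by order — order 1: 1; order 2: 1; order 5: 6; order 10: 6; order 25: 1; order 50: 1.
Total: 1 + 1 + 6 + 6 + 1 + 1 = 16.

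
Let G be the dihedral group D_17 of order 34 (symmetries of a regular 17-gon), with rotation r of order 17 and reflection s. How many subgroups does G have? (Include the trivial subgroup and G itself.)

20

|G| = 34, so by Lagrange every subgroup order divides 34. Divisors: 1, 2, 17, 34.
Subgroups by order — order 1: 1; order 2: 17; order 17: 1; order 34: 1.
Total: 1 + 17 + 1 + 1 = 20.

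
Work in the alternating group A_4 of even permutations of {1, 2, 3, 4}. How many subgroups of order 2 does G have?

|G| = 12 and 2 | 12, so subgroups of order 2 are possible by Lagrange.
The subgroups of order 2 are: {e, (1 2)(3 4)}; {e, (1 3)(2 4)}; {e, (1 4)(2 3)}.
So G has 3 subgroups of order 2.

3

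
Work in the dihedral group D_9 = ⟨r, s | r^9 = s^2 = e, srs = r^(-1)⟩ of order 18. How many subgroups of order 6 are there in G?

|G| = 18 and 6 | 18, so subgroups of order 6 are possible by Lagrange.
The subgroups of order 6 are: {e, r^3, r^6, r^2s, r^5s, r^8s}; {e, r^3, r^6, s, r^3s, r^6s}; {e, r^3, r^6, rs, r^4s, r^7s}.
So G has 3 subgroups of order 6.

3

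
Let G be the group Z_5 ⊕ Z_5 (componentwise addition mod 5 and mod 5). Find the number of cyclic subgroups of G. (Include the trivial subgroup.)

A cyclic subgroup of order d is generated by each of its φ(d) elements of order d, so the cyclic subgroups of order d number (#elements of order d)/φ(d).
Cyclic subgroups by order — order 1: 1; order 5: 6.
Total: 7.

7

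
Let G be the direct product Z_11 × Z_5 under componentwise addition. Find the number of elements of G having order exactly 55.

An element (a,b) has order lcm(ord(a), ord(b)); count pairs with lcm equal to 55.
Enumerating gives 40 such elements.

40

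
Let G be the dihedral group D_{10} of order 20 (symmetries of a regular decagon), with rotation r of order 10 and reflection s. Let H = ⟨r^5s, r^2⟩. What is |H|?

10

|⟨r^5s⟩| = 2 and |⟨r^2⟩| = 5, so |H| is a multiple of lcm(2, 5) = 10 and divides |G| = 20.
Closing under the operation: H = {e, r^2, r^4, r^6, r^8, rs, r^3s, r^5s, r^7s, r^9s}, so |H| = 10.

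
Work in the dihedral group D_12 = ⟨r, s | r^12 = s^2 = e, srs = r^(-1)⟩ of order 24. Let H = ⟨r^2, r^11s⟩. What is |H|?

|⟨r^2⟩| = 6 and |⟨r^11s⟩| = 2, so |H| is a multiple of lcm(6, 2) = 6 and divides |G| = 24.
Closing under the operation: H = {e, r^2, r^4, r^6, r^8, r^10, rs, r^3s, r^5s, r^7s, r^9s, r^11s}, so |H| = 12.

12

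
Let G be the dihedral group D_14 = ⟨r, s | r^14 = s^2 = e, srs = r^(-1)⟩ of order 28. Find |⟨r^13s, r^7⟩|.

|⟨r^13s⟩| = 2 and |⟨r^7⟩| = 2, so |H| is a multiple of lcm(2, 2) = 2 and divides |G| = 28.
Closing under the operation: H = {e, r^7, r^6s, r^13s}, so |H| = 4.

4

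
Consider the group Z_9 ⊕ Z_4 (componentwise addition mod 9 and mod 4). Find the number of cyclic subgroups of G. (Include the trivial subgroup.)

9

Group the elements of G by the cyclic subgroup they generate; each cyclic subgroup of order d accounts for φ(d) elements.
Cyclic subgroups by order — order 1: 1; order 2: 1; order 3: 1; order 4: 1; order 6: 1; order 9: 1; order 12: 1; order 18: 1; order 36: 1.
Total: 9.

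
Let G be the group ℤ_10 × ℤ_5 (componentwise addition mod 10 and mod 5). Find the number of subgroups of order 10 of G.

|G| = 50 and 10 | 50, so subgroups of order 10 are possible by Lagrange.
The subgroups of order 10 are: {(0,0), (0,1), (0,2), (0,3), (0,4), (5,0), (5,1), (5,2), (5,3), (5,4)}; {(0,0), (1,0), (2,0), (3,0), (4,0), (5,0), (6,0), (7,0), (8,0), (9,0)}; {(0,0), (1,1), (2,2), (3,3), (4,4), (5,0), (6,1), (7,2), (8,3), (9,4)}; {(0,0), (1,2), (2,4), (3,1), (4,3), (5,0), (6,2), (7,4), (8,1), (9,3)}; … (6 in all).
So G has 6 subgroups of order 10.

6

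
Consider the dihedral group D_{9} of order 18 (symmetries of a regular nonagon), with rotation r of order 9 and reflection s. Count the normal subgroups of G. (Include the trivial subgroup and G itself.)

4

G has 16 subgroups. Checking conjugation-invariance by order — order 1: 1/1 normal; order 2: 0/9 normal; order 3: 1/1 normal; order 6: 0/3 normal; order 9: 1/1 normal; order 18: 1/1 normal.
Total normal subgroups: 4.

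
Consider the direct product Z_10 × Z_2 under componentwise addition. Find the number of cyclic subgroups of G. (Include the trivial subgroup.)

A cyclic subgroup of order d is generated by each of its φ(d) elements of order d, so the cyclic subgroups of order d number (#elements of order d)/φ(d).
Cyclic subgroups by order — order 1: 1; order 2: 3; order 5: 1; order 10: 3.
Total: 8.

8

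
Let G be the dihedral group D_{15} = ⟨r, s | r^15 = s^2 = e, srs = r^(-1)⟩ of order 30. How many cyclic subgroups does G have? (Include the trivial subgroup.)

A cyclic subgroup of order d is generated by each of its φ(d) elements of order d, so the cyclic subgroups of order d number (#elements of order d)/φ(d).
Cyclic subgroups by order — order 1: 1; order 2: 15; order 3: 1; order 5: 1; order 15: 1.
Total: 19.

19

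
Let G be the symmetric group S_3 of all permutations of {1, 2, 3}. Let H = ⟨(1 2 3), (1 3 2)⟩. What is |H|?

3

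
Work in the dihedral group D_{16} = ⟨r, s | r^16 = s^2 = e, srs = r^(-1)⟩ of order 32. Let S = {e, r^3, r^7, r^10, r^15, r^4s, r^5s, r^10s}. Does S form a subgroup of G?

No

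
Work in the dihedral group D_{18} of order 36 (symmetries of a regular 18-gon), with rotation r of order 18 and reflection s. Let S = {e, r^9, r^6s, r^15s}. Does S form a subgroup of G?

Yes

|S| = 4 divides |G| = 36, consistent with Lagrange.
S contains the identity, every element's inverse is in S, and S is closed under ·: it is a subgroup.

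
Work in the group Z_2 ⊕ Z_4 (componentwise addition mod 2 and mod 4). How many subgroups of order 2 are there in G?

|G| = 8 and 2 | 8, so subgroups of order 2 are possible by Lagrange.
The subgroups of order 2 are: {(0,0), (0,2)}; {(0,0), (1,0)}; {(0,0), (1,2)}.
So G has 3 subgroups of order 2.

3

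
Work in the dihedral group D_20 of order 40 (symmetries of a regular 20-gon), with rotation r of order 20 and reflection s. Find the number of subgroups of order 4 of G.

11

|G| = 40 and 4 | 40, so subgroups of order 4 are possible by Lagrange.
The subgroups of order 4 are: {e, r^10, s, r^10s}; {e, r^10, rs, r^11s}; {e, r^10, r^2s, r^12s}; {e, r^10, r^3s, r^13s}; … (11 in all).
So G has 11 subgroups of order 4.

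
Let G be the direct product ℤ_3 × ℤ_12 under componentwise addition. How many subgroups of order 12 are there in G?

4

|G| = 36 and 12 | 36, so subgroups of order 12 are possible by Lagrange.
The subgroups of order 12 are: {(0,0), (0,1), (0,2), (0,3), (0,4), (0,5), (0,6), (0,7), (0,8), (0,9), (0,10), (0,11)}; {(0,0), (0,3), (0,6), (0,9), (1,0), (1,3), (1,6), (1,9), (2,0), (2,3), (2,6), (2,9)}; {(0,0), (0,3), (0,6), (0,9), (1,1), (1,4), (1,7), (1,10), (2,2), (2,5), (2,8), (2,11)}; {(0,0), (0,3), (0,6), (0,9), (1,2), (1,5), (1,8), (1,11), (2,1), (2,4), (2,7), (2,10)}.
So G has 4 subgroups of order 12.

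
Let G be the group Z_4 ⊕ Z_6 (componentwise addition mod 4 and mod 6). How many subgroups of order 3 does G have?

|G| = 24 and 3 | 24, so subgroups of order 3 are possible by Lagrange.
The subgroups of order 3 are: {(0,0), (0,2), (0,4)}.
So G has 1 subgroup of order 3.

1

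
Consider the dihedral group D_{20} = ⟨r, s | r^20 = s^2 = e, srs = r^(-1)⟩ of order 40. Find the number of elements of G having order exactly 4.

The elements of order 4 are: r^5, r^15.
That's 2.

2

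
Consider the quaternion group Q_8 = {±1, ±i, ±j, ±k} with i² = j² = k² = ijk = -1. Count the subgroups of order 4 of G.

3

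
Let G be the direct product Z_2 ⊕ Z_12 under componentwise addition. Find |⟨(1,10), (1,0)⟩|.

12

|⟨(1,10)⟩| = 6 and |⟨(1,0)⟩| = 2, so |H| is a multiple of lcm(6, 2) = 6 and divides |G| = 24.
Closing under the operation: H = {(0,0), (0,2), (0,4), (0,6), (0,8), (0,10), (1,0), (1,2), (1,4), (1,6), (1,8), (1,10)}, so |H| = 12.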